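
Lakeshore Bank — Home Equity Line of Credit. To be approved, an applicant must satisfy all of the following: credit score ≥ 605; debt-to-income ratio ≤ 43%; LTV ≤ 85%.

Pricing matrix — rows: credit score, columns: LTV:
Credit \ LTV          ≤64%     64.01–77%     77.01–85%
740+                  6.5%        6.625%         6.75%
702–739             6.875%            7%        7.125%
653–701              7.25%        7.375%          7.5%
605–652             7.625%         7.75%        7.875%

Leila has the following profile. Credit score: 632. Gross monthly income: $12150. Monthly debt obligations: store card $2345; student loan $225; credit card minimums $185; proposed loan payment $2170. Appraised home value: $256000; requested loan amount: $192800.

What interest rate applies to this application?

Credit score 632 ≥ 605; Total monthly debts = (2,345 + 225 + 185 + 2,170) = 4,925. Debt-to-income = 4,925/12,150 = 40.5% — meets 43% limit
LTV = 192,800/256,000 = 75.3% ≤ 85%
Credit 632 → row 605–652; LTV 75.3% → column 64.01–77%. Grid cell → 7.75%.

7.75%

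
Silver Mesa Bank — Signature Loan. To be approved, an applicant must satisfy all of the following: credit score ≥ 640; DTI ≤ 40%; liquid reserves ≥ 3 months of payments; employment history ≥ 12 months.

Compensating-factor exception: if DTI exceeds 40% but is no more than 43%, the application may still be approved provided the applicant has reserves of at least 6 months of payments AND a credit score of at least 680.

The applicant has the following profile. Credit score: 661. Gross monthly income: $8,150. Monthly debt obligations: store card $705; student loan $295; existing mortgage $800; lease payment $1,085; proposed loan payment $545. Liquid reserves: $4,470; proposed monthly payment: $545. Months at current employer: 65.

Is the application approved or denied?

Denied

Credit score 661 ≥ 640 (meets base)
Total debts = (705 + 295 + 800 + 1,085 + 545) = 3,430. DTI = 3,430/8,150 = 42.1% > 40% — standard DTI limit exceeded.
Reserves = 4,470/545 = 8.2 months ≥ 3
Employment 65 ≥ 12 months
DTI 42.1% is within the 40%–43% exception band; checking compensating factors.
Reserves 8.2 ≥ 6 months; credit score 661 < 680.
Override conditions not both satisfied; exception does not apply.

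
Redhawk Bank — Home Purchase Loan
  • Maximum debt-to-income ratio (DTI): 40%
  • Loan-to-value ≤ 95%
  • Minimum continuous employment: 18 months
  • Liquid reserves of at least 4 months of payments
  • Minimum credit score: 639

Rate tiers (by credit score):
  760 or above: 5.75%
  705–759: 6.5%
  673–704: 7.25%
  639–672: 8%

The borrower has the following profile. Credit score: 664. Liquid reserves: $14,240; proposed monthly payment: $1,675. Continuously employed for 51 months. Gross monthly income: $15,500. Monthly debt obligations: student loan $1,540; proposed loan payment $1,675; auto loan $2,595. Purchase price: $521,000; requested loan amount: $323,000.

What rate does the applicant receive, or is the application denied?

Approved at 8%

Credit score 664 ≥ 639 (meets minimum)
Total monthly debts = (1,540 + 1,675 + 2,595) = 5,810. Debt-to-income = 5,810/15,500 = 37.5% — meets 40% limit
Employment 51 ≥ 18 months
Reserves: 14,240 ÷ 1,675 = 8.5 months (meets 4-month minimum)
Loan-to-value = 323,000/521,000 = 62% — pass (95% max)
All requirements met. Score 664 falls in the 639–672 tier → 8%.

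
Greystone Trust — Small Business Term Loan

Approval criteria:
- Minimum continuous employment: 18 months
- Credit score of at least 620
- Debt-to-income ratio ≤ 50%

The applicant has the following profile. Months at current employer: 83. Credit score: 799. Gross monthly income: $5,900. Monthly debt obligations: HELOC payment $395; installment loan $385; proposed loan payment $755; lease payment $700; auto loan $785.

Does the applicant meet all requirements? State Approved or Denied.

Employment 83 ≥ 18 months
Credit score 799 ≥ 620 (meets)
Total monthly debts = (395 + 385 + 755 + 700 + 785) = 3,020. DTI = 3,020/5,900 = 51.2% > 50%
Fails on DTI.

Denied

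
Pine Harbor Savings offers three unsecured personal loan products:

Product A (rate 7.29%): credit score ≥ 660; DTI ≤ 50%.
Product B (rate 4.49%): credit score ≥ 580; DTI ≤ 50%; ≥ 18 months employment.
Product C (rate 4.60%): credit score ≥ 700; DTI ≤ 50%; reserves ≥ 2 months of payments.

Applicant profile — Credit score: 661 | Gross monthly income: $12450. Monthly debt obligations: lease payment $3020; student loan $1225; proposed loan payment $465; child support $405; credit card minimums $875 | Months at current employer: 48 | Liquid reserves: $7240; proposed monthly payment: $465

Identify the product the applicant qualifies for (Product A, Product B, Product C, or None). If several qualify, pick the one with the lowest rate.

Total debts = (3,020 + 1,225 + 465 + 405 + 875) = 5,990; DTI = 5,990/12,450 = 48.1%.
Reserves = 7,240/465 = 15.6 months.
Product A: score 661 ≥ 660; DTI 48.1% ≤ 50% → qualifies.
Product B: score 661 ≥ 580; DTI 48.1% ≤ 50%; employment 48 ≥ 18 mo → qualifies.
Product C: score 661 < 700; DTI 48.1% ≤ 50%; reserves 15.6 ≥ 2 mo → does not qualify.
Qualifying: Product A, Product B. Lowest rate is 4.49% → Product B.

Product B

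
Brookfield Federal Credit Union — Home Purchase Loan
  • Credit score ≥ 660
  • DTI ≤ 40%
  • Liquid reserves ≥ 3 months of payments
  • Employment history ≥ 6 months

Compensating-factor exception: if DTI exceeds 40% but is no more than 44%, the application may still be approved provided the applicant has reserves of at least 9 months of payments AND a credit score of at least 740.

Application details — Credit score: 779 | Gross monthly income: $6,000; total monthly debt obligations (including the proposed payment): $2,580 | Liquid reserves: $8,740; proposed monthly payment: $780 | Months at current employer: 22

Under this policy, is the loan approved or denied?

Approved

Credit score 779 ≥ 660 (meets base)
DTI: 2,580 ÷ 6,000 = 43%, over the 40% base limit.
Reserves = 8,740/780 = 11.2 months ≥ 3
Employment 22 ≥ 6 months
43% falls in the override range (40%–44%), so the compensating-factor test applies.
Reserves 11.2 ≥ 9 months; credit score 779 ≥ 740.
Both compensating conditions met → exception applies.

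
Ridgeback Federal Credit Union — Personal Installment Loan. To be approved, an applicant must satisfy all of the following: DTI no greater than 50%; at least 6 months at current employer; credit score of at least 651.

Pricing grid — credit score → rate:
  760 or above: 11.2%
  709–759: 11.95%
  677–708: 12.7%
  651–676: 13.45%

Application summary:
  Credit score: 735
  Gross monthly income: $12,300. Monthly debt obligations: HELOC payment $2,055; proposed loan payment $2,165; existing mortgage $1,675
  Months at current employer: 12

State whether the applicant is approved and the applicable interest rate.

Approved at 11.95%

Credit score 735 ≥ 651 (meets minimum)
Employment 12 ≥ 6 months
Total monthly debts = (2,055 + 2,165 + 1,675) = 5,895. Debt-to-income = 5,895/12,300 = 47.9% — meets 50% limit
All requirements met. Score 735 falls in the 709–759 tier → 11.95%.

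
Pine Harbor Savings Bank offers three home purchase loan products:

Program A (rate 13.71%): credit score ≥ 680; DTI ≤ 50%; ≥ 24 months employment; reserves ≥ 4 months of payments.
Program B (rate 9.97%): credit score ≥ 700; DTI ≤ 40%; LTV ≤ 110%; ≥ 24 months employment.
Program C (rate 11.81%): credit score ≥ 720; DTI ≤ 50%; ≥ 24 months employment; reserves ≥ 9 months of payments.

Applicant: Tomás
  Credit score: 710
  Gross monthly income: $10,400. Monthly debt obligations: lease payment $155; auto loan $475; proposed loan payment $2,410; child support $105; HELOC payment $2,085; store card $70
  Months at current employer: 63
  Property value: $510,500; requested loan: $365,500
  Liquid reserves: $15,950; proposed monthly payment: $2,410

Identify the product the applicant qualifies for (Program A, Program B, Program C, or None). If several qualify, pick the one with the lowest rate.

Total debts = (155 + 475 + 2,410 + 105 + 2,085 + 70) = 5,300; DTI = 5,300/10,400 = 51%.
LTV = 365,500/510,500 = 71.6%.
Reserves = 15,950/2,410 = 6.6 months.
Program A: score 710 ≥ 680; DTI 51% > 50%; employment 63 ≥ 24 mo; reserves 6.6 ≥ 4 mo → does not qualify.
Program B: score 710 ≥ 700; DTI 51% > 40%; LTV 71.6% ≤ 110%; employment 63 ≥ 24 mo → does not qualify.
Program C: score 710 < 720; DTI 51% > 50%; employment 63 ≥ 24 mo; reserves 6.6 < 9 mo → does not qualify.

None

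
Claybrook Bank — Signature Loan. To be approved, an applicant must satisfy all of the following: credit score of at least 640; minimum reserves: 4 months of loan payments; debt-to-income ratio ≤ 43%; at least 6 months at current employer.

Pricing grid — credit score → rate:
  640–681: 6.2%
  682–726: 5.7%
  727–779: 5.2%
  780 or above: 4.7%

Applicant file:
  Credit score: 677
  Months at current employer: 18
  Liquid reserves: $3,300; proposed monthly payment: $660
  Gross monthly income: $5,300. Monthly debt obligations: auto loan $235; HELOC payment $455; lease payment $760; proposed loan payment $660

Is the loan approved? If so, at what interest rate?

Approved at 6.2%

Credit score 677 ≥ 640 (meets minimum)
Total monthly debts = (235 + 455 + 760 + 660) = 2,110. DTI: 2,110 ÷ 5,300 = 39.8%, within the 43% cap
Reserves: 3,300 ÷ 660 = 5.0 months (meets 4-month minimum)
Employment 18 ≥ 6 months
All requirements met. Score 677 falls in the 640–681 tier → 6.2%.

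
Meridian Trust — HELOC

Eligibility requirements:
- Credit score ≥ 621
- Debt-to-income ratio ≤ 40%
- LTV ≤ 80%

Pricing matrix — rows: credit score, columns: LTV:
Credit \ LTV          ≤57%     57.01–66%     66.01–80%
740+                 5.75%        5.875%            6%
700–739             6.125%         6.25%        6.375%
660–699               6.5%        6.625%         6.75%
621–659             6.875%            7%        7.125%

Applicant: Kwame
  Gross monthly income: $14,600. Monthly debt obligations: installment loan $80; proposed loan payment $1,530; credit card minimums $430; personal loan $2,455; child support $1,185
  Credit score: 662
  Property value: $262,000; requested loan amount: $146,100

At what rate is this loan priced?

Credit score 662 ≥ 621; Total monthly debts = (80 + 1,530 + 430 + 2,455 + 1,185) = 5,680. DTI = 5,680/14,600 = 38.9% ≤ 40%
LTV = 146,100/262,000 = 55.8% ≤ 80%
Credit 662 → row 660–699; LTV 55.8% → column ≤57%. Grid cell → 6.5%.

6.5%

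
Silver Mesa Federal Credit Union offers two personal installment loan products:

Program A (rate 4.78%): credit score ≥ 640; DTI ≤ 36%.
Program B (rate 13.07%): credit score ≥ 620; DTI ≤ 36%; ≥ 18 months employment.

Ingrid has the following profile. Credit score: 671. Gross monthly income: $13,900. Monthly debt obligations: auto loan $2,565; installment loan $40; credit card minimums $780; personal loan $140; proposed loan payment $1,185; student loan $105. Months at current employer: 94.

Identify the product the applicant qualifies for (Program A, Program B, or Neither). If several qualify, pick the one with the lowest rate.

Total debts = (2,565 + 40 + 780 + 140 + 1,185 + 105) = 4,815; DTI = 4,815/13,900 = 34.6%.
Program A: score 671 ≥ 640; DTI 34.6% ≤ 36% → qualifies.
Program B: score 671 ≥ 620; DTI 34.6% ≤ 36%; employment 94 ≥ 18 mo → qualifies.
Qualifying: Program A, Program B. Lowest rate is 4.78% → Program A.

Program A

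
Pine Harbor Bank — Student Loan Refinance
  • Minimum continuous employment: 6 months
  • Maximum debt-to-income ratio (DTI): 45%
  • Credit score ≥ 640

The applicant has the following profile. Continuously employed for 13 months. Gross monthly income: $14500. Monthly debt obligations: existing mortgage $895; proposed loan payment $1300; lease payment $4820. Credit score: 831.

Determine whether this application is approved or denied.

Denied

Employment 13 ≥ 6 months
Total monthly debts = (895 + 1,300 + 4,820) = 7,015. Debt-to-income = 7,015/14,500 = 48.4% — over 45% limit
Credit score 831 ≥ 640 (meets)
Fails on DTI.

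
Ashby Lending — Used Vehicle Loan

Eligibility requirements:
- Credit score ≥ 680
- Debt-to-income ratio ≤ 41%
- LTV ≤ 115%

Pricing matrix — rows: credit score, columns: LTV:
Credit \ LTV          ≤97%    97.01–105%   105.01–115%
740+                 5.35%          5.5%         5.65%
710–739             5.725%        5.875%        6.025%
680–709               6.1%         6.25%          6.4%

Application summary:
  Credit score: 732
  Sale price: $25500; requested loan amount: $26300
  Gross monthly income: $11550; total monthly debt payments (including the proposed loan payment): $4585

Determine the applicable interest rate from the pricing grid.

Credit score 732 ≥ 680; Debt-to-income = 4,585/11,550 = 39.7% — meets 41% limit
LTV = 26,300/25,500 = 103.1% ≤ 115%
Credit 732 → row 710–739; LTV 103.1% → column 97.01–105%. Grid cell → 5.875%.

5.875%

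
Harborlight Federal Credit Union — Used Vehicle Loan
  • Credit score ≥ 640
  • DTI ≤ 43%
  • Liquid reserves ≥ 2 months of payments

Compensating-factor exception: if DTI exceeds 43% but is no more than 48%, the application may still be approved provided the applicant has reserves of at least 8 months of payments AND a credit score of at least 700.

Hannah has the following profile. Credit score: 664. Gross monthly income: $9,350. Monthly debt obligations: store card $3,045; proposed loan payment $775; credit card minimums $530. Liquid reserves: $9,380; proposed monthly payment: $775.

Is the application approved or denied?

Denied

Credit score 664 ≥ 640 (meets base)
Total debts = (3,045 + 775 + 530) = 4,350. DTI: 4,350 ÷ 9,350 = 46.5%, over the 43% base limit.
Reserves: 9,380 ÷ 775 = 12.1 months (meets 2-month minimum)
DTI 46.5% is within the 43%–48% exception band; checking compensating factors.
Override check — reserves: 12.1 mo (ok); score: 664 (below 700).
Override conditions not both satisfied; exception does not apply.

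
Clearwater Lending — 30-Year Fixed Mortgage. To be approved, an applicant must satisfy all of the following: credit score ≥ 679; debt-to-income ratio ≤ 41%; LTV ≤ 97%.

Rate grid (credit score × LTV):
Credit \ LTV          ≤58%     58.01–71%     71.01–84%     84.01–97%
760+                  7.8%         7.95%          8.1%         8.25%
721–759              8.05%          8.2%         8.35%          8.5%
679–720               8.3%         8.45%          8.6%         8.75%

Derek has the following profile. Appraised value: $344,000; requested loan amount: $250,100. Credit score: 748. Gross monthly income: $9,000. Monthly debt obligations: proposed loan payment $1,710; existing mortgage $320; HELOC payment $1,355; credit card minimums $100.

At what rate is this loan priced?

Credit score 748 ≥ 679; Total monthly debts = (1,710 + 320 + 1,355 + 100) = 3,485. Debt-to-income = 3,485/9,000 = 38.7% — meets 41% limit
LTV: 250,100 ÷ 344,000 = 72.7%, within 97% cap
Credit 748 → row 721–759; LTV 72.7% → column 71.01–84%. Grid cell → 8.35%.

8.35%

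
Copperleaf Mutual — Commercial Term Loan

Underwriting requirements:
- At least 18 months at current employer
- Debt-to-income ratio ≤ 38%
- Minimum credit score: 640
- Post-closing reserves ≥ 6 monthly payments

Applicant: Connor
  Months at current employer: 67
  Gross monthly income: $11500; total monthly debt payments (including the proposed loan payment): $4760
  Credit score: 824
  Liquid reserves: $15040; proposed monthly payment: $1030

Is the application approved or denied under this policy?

Employment 67 ≥ 18 months
DTI: 4,760 ÷ 11,500 = 41.4%, exceeds the 38% cap
Credit score 824 ≥ 640 (meets)
Reserves: 15,040 ÷ 1,030 = 14.6 months (meets 6-month minimum)
Fails on DTI.

Denied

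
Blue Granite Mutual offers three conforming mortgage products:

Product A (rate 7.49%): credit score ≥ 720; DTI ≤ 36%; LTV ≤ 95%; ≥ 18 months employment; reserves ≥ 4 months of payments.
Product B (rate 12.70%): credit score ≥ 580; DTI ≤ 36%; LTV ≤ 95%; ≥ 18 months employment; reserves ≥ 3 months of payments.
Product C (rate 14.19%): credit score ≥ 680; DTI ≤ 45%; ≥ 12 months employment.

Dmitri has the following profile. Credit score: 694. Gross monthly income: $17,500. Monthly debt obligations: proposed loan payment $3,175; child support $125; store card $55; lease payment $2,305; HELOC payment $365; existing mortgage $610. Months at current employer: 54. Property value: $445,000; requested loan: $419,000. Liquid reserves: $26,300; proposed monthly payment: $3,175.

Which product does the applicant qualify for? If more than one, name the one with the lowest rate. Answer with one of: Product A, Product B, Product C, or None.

Product C

Total debts = (3,175 + 125 + 55 + 2,305 + 365 + 610) = 6,635; DTI = 6,635/17,500 = 37.9%.
LTV = 419,000/445,000 = 94.2%.
Reserves = 26,300/3,175 = 8.3 months.
Product A: score 694 < 720; DTI 37.9% > 36%; LTV 94.2% ≤ 95%; employment 54 ≥ 18 mo; reserves 8.3 ≥ 4 mo → does not qualify.
Product B: score 694 ≥ 580; DTI 37.9% > 36%; LTV 94.2% ≤ 95%; employment 54 ≥ 18 mo; reserves 8.3 ≥ 3 mo → does not qualify.
Product C: score 694 ≥ 680; DTI 37.9% ≤ 45%; employment 54 ≥ 12 mo → qualifies.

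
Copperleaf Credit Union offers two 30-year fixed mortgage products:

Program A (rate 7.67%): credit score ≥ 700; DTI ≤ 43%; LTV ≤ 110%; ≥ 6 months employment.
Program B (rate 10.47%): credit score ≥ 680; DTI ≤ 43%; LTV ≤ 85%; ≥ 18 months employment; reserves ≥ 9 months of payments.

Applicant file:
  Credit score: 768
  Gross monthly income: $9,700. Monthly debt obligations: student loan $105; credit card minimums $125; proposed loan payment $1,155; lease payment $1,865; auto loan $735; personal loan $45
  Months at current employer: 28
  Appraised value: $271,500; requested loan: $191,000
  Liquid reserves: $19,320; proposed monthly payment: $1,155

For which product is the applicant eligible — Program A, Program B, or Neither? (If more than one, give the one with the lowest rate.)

Total debts = (105 + 125 + 1,155 + 1,865 + 735 + 45) = 4,030; DTI = 4,030/9,700 = 41.5%.
LTV = 191,000/271,500 = 70.3%.
Reserves = 19,320/1,155 = 16.7 months.
Program A: score 768 ≥ 700; DTI 41.5% ≤ 43%; LTV 70.3% ≤ 110%; employment 28 ≥ 6 mo → qualifies.
Program B: score 768 ≥ 680; DTI 41.5% ≤ 43%; LTV 70.3% ≤ 85%; employment 28 ≥ 18 mo; reserves 16.7 ≥ 9 mo → qualifies.
Qualifying: Program A, Program B. Lowest rate is 7.67% → Program A.

Program A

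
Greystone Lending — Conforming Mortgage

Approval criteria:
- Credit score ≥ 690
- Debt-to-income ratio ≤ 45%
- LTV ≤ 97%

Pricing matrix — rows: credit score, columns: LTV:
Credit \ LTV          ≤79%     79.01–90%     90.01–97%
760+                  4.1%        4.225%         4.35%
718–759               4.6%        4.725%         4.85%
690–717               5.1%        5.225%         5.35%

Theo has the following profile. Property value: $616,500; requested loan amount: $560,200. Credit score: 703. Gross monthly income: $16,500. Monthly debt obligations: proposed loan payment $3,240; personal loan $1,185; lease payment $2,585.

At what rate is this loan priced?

5.35%

Credit score 703 ≥ 690; Total monthly debts = (3,240 + 1,185 + 2,585) = 7,010. DTI = 7,010/16,500 = 42.5% ≤ 45%
Loan-to-value = 560,200/616,500 = 90.9% — pass (97% max)
Row: 703 falls in 690–717. Column: 90.9% falls in 90.01–97%. Rate = 5.35%.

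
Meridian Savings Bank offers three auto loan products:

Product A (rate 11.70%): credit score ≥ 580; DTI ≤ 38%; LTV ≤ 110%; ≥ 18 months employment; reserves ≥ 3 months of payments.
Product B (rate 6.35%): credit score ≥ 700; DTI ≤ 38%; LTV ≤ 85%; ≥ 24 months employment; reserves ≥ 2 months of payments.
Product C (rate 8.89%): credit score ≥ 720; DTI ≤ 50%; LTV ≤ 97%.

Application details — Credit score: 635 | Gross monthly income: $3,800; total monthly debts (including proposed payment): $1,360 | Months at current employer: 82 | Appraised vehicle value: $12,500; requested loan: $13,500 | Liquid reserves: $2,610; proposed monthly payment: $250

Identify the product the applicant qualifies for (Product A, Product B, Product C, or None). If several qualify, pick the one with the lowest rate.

DTI = 1,360/3,800 = 35.8%.
LTV = 13,500/12,500 = 108%.
Reserves = 2,610/250 = 10.4 months.
Product A: score 635 ≥ 580; DTI 35.8% ≤ 38%; LTV 108% ≤ 110%; employment 82 ≥ 18 mo; reserves 10.4 ≥ 3 mo → qualifies.
Product B: score 635 < 700; DTI 35.8% ≤ 38%; LTV 108% > 85%; employment 82 ≥ 24 mo; reserves 10.4 ≥ 2 mo → does not qualify.
Product C: score 635 < 720; DTI 35.8% ≤ 50%; LTV 108% > 97% → does not qualify.

Product A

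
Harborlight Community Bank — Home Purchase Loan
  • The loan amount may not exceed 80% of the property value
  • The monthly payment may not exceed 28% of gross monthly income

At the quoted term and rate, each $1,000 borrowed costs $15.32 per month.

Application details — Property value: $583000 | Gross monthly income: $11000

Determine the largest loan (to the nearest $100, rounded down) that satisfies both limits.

$201,000

Payment cap: 28% × $11,000 = $3,080/month.
At $15.32 per $1,000, that supports 3,080/15.32 × 1,000 ≈ $201,044 → $201,000.
LTV cap: 80% × $583,000 = $466,400 → $466,400.
Binding constraint: payment-to-income.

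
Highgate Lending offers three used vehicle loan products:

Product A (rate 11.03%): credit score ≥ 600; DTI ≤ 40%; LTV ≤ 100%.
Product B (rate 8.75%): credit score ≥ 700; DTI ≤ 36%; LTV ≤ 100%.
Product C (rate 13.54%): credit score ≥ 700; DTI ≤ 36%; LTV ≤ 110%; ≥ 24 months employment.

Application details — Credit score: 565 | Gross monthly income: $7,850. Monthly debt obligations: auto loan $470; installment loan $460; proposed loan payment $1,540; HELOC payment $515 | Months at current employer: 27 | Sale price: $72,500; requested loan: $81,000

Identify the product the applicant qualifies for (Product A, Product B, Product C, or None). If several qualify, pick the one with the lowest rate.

None

Total debts = (470 + 460 + 1,540 + 515) = 2,985; DTI = 2,985/7,850 = 38%.
LTV = 81,000/72,500 = 111.7%.
Product A: score 565 < 600; DTI 38% ≤ 40%; LTV 111.7% > 100% → does not qualify.
Product B: score 565 < 700; DTI 38% > 36%; LTV 111.7% > 100% → does not qualify.
Product C: score 565 < 700; DTI 38% > 36%; LTV 111.7% > 110%; employment 27 ≥ 24 mo → does not qualify.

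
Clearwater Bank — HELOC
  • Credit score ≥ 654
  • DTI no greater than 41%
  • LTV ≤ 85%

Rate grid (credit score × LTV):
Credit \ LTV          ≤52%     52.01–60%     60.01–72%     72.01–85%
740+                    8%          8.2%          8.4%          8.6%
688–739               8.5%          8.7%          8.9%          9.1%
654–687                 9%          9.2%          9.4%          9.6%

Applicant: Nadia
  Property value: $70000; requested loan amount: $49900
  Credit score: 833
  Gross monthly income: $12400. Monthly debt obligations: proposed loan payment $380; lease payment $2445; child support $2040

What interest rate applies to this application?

8.4%

Credit score 833 ≥ 654; Total monthly debts = (380 + 2,445 + 2,040) = 4,865. DTI = 4,865/12,400 = 39.2% ≤ 41%
LTV: 49,900 ÷ 70,000 = 71.3%, within 85% cap
Row: 833 falls in 740+. Column: 71.3% falls in 60.01–72%. Rate = 8.4%.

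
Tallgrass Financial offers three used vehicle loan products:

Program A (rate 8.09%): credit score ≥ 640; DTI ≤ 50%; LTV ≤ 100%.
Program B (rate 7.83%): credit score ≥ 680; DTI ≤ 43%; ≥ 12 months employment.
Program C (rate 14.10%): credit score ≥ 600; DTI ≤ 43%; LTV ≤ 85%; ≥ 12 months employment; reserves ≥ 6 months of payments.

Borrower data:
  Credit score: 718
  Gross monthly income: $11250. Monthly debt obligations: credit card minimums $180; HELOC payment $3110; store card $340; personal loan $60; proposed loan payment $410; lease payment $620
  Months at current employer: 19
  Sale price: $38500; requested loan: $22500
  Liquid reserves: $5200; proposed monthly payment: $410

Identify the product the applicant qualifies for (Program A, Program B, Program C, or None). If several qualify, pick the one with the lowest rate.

Program B

Total debts = (180 + 3,110 + 340 + 60 + 410 + 620) = 4,720; DTI = 4,720/11,250 = 42%.
LTV = 22,500/38,500 = 58.4%.
Reserves = 5,200/410 = 12.7 months.
Program A: score 718 ≥ 640; DTI 42% ≤ 50%; LTV 58.4% ≤ 100% → qualifies.
Program B: score 718 ≥ 680; DTI 42% ≤ 43%; employment 19 ≥ 12 mo → qualifies.
Program C: score 718 ≥ 600; DTI 42% ≤ 43%; LTV 58.4% ≤ 85%; employment 19 ≥ 12 mo; reserves 12.7 ≥ 6 mo → qualifies.
Qualifying: Program A, Program B, Program C. Lowest rate is 7.83% → Program B.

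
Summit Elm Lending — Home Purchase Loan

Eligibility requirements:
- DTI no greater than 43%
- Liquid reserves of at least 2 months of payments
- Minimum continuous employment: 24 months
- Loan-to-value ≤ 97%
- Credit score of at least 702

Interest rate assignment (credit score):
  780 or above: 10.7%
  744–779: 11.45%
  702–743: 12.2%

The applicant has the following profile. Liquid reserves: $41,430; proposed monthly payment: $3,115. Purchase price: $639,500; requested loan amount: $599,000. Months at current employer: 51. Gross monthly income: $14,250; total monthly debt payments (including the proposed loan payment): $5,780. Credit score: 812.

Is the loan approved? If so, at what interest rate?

Credit score 812 ≥ 702 (meets minimum)
Employment 51 ≥ 24 months
Debt-to-income = 5,780/14,250 = 40.6% — meets 43% limit
LTV: 599,000 ÷ 639,500 = 93.7%, within 97% cap
Liquid reserves cover 41,430/3,115 = 13.3 months — ≥ 2 required
All requirements met. Score 812 falls in the 780 or above tier → 10.7%.

Approved at 10.7%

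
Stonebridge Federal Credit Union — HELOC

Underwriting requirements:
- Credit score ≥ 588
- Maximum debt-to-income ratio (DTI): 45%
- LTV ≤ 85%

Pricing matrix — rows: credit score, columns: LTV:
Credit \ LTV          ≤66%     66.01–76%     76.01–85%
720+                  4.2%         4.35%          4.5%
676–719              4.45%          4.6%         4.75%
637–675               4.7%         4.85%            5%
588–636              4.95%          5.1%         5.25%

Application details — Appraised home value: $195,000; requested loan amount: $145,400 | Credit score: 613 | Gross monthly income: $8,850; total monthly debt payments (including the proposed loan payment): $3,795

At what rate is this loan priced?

5.1%

Credit score 613 ≥ 588; DTI = 3,795/8,850 = 42.9% ≤ 45%
LTV: 145,400 ÷ 195,000 = 74.6%, within 85% cap
Score 613 is in the 588–636 band; LTV 74.6% is in the 66.01–76% band → 5.1%.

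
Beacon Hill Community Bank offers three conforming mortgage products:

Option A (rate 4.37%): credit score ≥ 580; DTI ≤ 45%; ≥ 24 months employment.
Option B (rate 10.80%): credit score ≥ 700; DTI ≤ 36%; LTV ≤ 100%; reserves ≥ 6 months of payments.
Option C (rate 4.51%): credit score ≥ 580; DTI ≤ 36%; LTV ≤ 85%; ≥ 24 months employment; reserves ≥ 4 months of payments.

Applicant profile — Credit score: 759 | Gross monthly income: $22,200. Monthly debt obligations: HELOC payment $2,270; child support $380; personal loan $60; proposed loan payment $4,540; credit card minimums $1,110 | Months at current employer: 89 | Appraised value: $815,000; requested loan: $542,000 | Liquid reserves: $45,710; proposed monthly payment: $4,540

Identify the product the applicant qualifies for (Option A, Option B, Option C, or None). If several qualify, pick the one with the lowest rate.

Option A

Total debts = (2,270 + 380 + 60 + 4,540 + 1,110) = 8,360; DTI = 8,360/22,200 = 37.7%.
LTV = 542,000/815,000 = 66.5%.
Reserves = 45,710/4,540 = 10.1 months.
Option A: score 759 ≥ 580; DTI 37.7% ≤ 45%; employment 89 ≥ 24 mo → qualifies.
Option B: score 759 ≥ 700; DTI 37.7% > 36%; LTV 66.5% ≤ 100%; reserves 10.1 ≥ 6 mo → does not qualify.
Option C: score 759 ≥ 580; DTI 37.7% > 36%; LTV 66.5% ≤ 85%; employment 89 ≥ 24 mo; reserves 10.1 ≥ 4 mo → does not qualify.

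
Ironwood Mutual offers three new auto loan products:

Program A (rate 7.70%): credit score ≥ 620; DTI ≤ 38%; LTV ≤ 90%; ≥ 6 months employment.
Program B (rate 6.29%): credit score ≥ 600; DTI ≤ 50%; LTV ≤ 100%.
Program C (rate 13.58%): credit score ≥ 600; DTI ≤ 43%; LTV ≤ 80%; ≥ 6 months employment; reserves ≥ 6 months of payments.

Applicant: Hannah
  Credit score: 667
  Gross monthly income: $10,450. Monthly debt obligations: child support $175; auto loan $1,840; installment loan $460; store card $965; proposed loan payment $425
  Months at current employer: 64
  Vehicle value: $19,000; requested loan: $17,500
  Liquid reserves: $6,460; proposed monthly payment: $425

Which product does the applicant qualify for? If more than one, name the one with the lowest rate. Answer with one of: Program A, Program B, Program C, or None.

Total debts = (175 + 1,840 + 460 + 965 + 425) = 3,865; DTI = 3,865/10,450 = 37%.
LTV = 17,500/19,000 = 92.1%.
Reserves = 6,460/425 = 15.2 months.
Program A: score 667 ≥ 620; DTI 37% ≤ 38%; LTV 92.1% > 90%; employment 64 ≥ 6 mo → does not qualify.
Program B: score 667 ≥ 600; DTI 37% ≤ 50%; LTV 92.1% ≤ 100% → qualifies.
Program C: score 667 ≥ 600; DTI 37% ≤ 43%; LTV 92.1% > 80%; employment 64 ≥ 6 mo; reserves 15.2 ≥ 6 mo → does not qualify.

Program B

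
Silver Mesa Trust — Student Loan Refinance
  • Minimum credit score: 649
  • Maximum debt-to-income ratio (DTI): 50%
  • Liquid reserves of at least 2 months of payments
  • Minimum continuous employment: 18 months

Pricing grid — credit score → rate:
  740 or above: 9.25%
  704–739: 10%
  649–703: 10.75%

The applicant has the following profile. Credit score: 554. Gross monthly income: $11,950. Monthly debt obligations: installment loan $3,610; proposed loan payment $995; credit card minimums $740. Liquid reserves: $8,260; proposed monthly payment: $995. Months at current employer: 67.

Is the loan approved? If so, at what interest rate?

Denied

Credit score 554 < 649 (below minimum)
Total monthly debts = (3,610 + 995 + 740) = 5,345. Debt-to-income = 5,345/11,950 = 44.7% — meets 50% limit
Liquid reserves cover 8,260/995 = 8.3 months — ≥ 2 required
Employment 67 ≥ 18 months
Not all requirements met → denied.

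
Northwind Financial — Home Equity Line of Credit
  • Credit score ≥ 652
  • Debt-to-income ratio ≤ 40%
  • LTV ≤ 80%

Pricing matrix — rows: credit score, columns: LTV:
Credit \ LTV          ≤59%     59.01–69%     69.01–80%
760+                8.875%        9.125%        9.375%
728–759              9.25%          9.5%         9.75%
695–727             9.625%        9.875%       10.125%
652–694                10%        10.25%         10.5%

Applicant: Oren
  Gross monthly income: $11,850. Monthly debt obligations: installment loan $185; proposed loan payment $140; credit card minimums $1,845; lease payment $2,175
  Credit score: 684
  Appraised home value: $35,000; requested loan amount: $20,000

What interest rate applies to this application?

Credit score 684 ≥ 652; Total monthly debts = (185 + 140 + 1,845 + 2,175) = 4,345. DTI = 4,345/11,850 = 36.7% ≤ 40%
LTV = 20,000/35,000 = 57.1% ≤ 80%
Score 684 is in the 652–694 band; LTV 57.1% is in the ≤59% band → 10%.

10%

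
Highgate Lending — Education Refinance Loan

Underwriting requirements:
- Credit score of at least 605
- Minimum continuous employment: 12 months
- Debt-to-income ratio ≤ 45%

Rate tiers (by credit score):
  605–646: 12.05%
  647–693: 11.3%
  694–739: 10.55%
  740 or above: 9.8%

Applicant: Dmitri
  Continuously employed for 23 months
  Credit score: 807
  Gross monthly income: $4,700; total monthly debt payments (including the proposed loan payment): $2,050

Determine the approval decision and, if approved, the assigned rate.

Credit score 807 ≥ 605 (meets minimum)
DTI = 2,050/4,700 = 43.6% ≤ 45%
Employment 23 ≥ 12 months
All requirements met. Score 807 falls in the 740 or above tier → 9.8%.

Approved at 9.8%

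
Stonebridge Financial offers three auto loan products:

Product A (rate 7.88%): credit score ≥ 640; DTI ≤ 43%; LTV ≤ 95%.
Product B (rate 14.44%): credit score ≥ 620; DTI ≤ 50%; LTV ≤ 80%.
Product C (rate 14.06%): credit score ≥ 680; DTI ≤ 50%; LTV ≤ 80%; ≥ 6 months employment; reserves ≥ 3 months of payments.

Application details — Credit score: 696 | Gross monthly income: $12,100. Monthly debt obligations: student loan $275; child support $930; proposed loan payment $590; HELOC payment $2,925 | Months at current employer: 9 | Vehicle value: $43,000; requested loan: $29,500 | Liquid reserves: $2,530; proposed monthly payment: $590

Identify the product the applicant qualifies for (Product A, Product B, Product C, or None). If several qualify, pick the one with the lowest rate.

Product A

Total debts = (275 + 930 + 590 + 2,925) = 4,720; DTI = 4,720/12,100 = 39%.
LTV = 29,500/43,000 = 68.6%.
Reserves = 2,530/590 = 4.3 months.
Product A: score 696 ≥ 640; DTI 39% ≤ 43%; LTV 68.6% ≤ 95% → qualifies.
Product B: score 696 ≥ 620; DTI 39% ≤ 50%; LTV 68.6% ≤ 80% → qualifies.
Product C: score 696 ≥ 680; DTI 39% ≤ 50%; LTV 68.6% ≤ 80%; employment 9 ≥ 6 mo; reserves 4.3 ≥ 3 mo → qualifies.
Qualifying: Product A, Product B, Product C. Lowest rate is 7.88% → Product A.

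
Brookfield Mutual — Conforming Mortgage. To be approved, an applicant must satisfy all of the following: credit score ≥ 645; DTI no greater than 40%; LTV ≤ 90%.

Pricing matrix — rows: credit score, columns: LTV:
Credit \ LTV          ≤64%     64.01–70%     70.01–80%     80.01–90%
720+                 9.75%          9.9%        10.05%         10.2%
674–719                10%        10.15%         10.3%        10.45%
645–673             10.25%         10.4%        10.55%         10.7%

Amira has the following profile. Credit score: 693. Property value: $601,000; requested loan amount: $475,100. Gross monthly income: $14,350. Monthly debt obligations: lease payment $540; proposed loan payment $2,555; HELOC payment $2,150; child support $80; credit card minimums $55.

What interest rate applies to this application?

Credit score 693 ≥ 645; Total monthly debts = (540 + 2,555 + 2,150 + 80 + 55) = 5,380. DTI: 5,380 ÷ 14,350 = 37.5%, within the 40% cap
LTV: 475,100 ÷ 601,000 = 79.1%, within 90% cap
Score 693 is in the 674–719 band; LTV 79.1% is in the 70.01–80% band → 10.3%.

10.3%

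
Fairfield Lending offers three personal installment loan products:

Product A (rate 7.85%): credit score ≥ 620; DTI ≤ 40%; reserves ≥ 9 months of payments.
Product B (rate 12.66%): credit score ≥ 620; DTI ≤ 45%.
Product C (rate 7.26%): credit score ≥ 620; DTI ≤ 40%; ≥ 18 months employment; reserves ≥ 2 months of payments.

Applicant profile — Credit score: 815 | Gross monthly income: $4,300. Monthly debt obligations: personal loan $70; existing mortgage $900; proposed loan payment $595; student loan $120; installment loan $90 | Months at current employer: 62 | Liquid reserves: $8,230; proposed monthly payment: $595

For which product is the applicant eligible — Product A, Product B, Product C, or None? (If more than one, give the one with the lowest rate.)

Total debts = (70 + 900 + 595 + 120 + 90) = 1,775; DTI = 1,775/4,300 = 41.3%.
Reserves = 8,230/595 = 13.8 months.
Product A: score 815 ≥ 620; DTI 41.3% > 40%; reserves 13.8 ≥ 9 mo → does not qualify.
Product B: score 815 ≥ 620; DTI 41.3% ≤ 45% → qualifies.
Product C: score 815 ≥ 620; DTI 41.3% > 40%; employment 62 ≥ 18 mo; reserves 13.8 ≥ 2 mo → does not qualify.

Product B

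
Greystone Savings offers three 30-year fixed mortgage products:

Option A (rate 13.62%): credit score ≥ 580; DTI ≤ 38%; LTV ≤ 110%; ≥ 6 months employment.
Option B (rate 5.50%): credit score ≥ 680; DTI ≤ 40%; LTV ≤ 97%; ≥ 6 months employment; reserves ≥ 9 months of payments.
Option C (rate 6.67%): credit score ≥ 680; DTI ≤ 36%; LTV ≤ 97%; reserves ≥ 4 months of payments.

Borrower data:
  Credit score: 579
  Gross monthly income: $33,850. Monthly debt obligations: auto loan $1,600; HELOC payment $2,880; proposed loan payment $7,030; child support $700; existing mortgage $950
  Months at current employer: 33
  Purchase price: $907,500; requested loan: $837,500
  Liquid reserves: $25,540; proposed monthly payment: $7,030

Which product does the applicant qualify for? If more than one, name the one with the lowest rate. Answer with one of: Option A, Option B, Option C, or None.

None

Total debts = (1,600 + 2,880 + 7,030 + 700 + 950) = 13,160; DTI = 13,160/33,850 = 38.9%.
LTV = 837,500/907,500 = 92.3%.
Reserves = 25,540/7,030 = 3.6 months.
Option A: score 579 < 580; DTI 38.9% > 38%; LTV 92.3% ≤ 110%; employment 33 ≥ 6 mo → does not qualify.
Option B: score 579 < 680; DTI 38.9% ≤ 40%; LTV 92.3% ≤ 97%; employment 33 ≥ 6 mo; reserves 3.6 < 9 mo → does not qualify.
Option C: score 579 < 680; DTI 38.9% > 36%; LTV 92.3% ≤ 97%; reserves 3.6 < 4 mo → does not qualify.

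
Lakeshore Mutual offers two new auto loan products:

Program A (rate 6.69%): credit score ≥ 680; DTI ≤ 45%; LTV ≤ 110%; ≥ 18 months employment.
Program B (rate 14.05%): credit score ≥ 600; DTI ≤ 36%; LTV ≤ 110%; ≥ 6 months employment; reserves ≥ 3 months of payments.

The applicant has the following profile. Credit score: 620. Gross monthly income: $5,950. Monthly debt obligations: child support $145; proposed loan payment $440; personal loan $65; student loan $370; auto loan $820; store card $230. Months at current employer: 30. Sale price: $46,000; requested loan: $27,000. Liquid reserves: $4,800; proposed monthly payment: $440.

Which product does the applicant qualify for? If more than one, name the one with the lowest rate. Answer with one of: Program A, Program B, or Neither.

Total debts = (145 + 440 + 65 + 370 + 820 + 230) = 2,070; DTI = 2,070/5,950 = 34.8%.
LTV = 27,000/46,000 = 58.7%.
Reserves = 4,800/440 = 10.9 months.
Program A: score 620 < 680; DTI 34.8% ≤ 45%; LTV 58.7% ≤ 110%; employment 30 ≥ 18 mo → does not qualify.
Program B: score 620 ≥ 600; DTI 34.8% ≤ 36%; LTV 58.7% ≤ 110%; employment 30 ≥ 6 mo; reserves 10.9 ≥ 3 mo → qualifies.

Program B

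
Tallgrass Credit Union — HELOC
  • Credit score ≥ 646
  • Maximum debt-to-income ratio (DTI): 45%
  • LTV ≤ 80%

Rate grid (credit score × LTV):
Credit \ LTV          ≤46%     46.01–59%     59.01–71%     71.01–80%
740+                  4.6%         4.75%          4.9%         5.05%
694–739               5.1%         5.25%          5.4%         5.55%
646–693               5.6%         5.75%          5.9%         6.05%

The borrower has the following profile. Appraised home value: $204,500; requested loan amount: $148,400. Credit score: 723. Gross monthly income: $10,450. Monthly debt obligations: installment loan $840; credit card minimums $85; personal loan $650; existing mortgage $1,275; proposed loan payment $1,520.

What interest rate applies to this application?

Credit score 723 ≥ 646; Total monthly debts = (840 + 85 + 650 + 1,275 + 1,520) = 4,370. DTI = 4,370/10,450 = 41.8% ≤ 45%
Loan-to-value = 148,400/204,500 = 72.6% — pass (80% max)
Score 723 is in the 694–739 band; LTV 72.6% is in the 71.01–80% band → 5.55%.

5.55%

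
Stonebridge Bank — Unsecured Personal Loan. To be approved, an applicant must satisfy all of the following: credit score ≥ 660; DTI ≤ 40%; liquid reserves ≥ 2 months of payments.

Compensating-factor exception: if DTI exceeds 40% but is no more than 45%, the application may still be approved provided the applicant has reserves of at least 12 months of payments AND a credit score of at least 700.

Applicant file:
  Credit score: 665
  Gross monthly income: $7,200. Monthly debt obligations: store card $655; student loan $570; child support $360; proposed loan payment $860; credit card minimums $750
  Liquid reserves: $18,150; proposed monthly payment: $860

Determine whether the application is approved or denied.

Credit score 665 ≥ 660 (meets base)
Total debts = (655 + 570 + 360 + 860 + 750) = 3,195. DTI: 3,195 ÷ 7,200 = 44.4%, over the 40% base limit.
Reserves = 18,150/860 = 21.1 months ≥ 2
44.4% falls in the override range (40%–45%), so the compensating-factor test applies.
Reserves 21.1 ≥ 12 months; credit score 665 < 700.
Override conditions not both satisfied; exception does not apply.

Denied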